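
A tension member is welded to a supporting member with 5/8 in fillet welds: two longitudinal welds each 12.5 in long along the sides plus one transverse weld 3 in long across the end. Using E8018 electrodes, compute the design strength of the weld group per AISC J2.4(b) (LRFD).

φR_n ≈ 445 kips

E80XX → F_EXX = 80 ksi.
t_e = 0.707 × 0.625 = 0.4419 in.
R_nwl = 0.6 × 80 × 0.4419 × 25 = 530.2 kips (longitudinal, 2 welds).
R_nwt = 0.6 × 80 × 0.4419 × 3 = 63.63 kips (transverse, base value).
(i) R_nwl + R_nwt = 593.9 kips; (ii) 0.85 R_nwl + 1.5 R_nwt = 546.2 kips.
R_n = max = 593.9 kips [governs: (i)]; φR_n = 445.4 kips.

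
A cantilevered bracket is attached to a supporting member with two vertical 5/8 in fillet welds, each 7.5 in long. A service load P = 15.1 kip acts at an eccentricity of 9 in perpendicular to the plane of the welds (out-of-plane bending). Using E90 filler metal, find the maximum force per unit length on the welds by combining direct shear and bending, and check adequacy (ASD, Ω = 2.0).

E90XX → F_EXX = 90 ksi.
L_w = 2 × 7.5 = 15 in; section modulus (unit throat) S = 2 × L²/6 = 18.75 in².
Direct shear f_v = P/L_w = 15.1/15 = 1.007 kip/in.
Moment M = P × e = 15.1 × 9 = 135.9 kip·in; bending f_b = M/S = 7.248 kip/in.
f_max = √(f_v² + f_b²) = √(1.007² + 7.248²) = 7.318 kip/in.
r_n/Ω = (1/2.0) × 0.6 × 90 × (0.707 × 0.625) = 11.93 kip/in → adequate.

f_max ≈ 7.32 kip/in; adequate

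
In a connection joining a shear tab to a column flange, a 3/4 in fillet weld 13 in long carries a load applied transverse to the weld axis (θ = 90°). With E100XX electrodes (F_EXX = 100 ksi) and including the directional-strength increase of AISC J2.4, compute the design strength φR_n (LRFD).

φR_n ≈ 465 kips

t_e = 0.707 × 0.75 = 0.5302 in; A_we = 0.5302 × 13 = 6.893 in².
Directional factor: 1.0 + 0.5 sin^1.5(90°) = 1.5.
F_nw = 0.6 × 100 × 1.5 = 90 ksi.
φR_n = 0.75 × 90 × 6.893 = 465.3 kips.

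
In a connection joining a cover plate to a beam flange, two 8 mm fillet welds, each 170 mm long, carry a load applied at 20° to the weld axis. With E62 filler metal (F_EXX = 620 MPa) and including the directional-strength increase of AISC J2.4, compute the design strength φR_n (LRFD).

φR_n ≈ 590 kN

t_e = 0.707 × 8 = 5.656 mm; A_we = 5.656 × 340 = 1923 mm².
Directional factor: 1.0 + 0.5 sin^1.5(20°) = 1.1.
F_nw = 0.6 × 620 × 1.1 = 409.2 MPa.
φR_n = 0.75 × 409.2 × 1923 × 10⁻³ = 590.2 kN.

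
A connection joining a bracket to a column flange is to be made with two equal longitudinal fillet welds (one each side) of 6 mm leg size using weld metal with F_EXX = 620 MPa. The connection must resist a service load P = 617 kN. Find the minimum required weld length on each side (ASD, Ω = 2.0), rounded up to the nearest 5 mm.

Throat t_e = 0.707 × 6 = 4.242 mm.
r_n/Ω = (0.6 × 620 × 4.242) / 2.0 = 789 N/mm = 0.789 kN/mm.
L_req = P / (r_n/Ω) = 617 / 0.789 = 782 mm total.
Per side: 782 / 2 = 391 mm.
Round up → use L = 395 mm on each side.

L = 395 mm on each side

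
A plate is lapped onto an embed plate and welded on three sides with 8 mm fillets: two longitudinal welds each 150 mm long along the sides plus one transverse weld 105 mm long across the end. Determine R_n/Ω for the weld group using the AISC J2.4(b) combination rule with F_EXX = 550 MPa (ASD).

R_n/Ω ≈ 385 kN

t_e = 0.707 × 8 = 5.656 mm.
R_nwl = 0.6 × 550 × 5.656 × 300 × 10⁻³ = 559.9 kN (longitudinal, 2 welds).
R_nwt = 0.6 × 550 × 5.656 × 105 × 10⁻³ = 196 kN (transverse, base value).
(i) R_nwl + R_nwt = 755.9 kN; (ii) 0.85 R_nwl + 1.5 R_nwt = 769.9 kN.
R_n = max = 769.9 kN [governs: (ii)]; R_n/Ω = 385 kN.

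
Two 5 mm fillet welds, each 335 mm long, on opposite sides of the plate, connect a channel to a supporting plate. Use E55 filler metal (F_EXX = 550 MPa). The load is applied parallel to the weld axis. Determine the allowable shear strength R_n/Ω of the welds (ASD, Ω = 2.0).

R_n/Ω ≈ 391 kN

Effective throat t_e = 0.707 × 5 = 3.535 mm.
Total length L = 670 mm; A_we = 3.535 × 670 = 2368 mm².
F_nw = 0.6 F_EXX = 0.6 × 550 = 330 MPa.
R_n = 330 × 2368 × 10⁻³ = 781.6 kN; R_n/Ω = 781.6/2.0 = 390.8 kN.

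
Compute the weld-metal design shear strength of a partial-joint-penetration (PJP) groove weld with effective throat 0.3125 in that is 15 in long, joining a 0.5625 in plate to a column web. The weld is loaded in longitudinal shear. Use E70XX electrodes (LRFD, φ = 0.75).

φR_n ≈ 148 kips

E70XX → F_EXX = 70 ksi.
Effective throat (given) t_e = 0.3125 in.
A_we = 0.3125 × 15 = 4.688 in².
F_nw = 0.6 F_EXX = 42 ksi.
φR_n = 0.75 × 42 × 4.688 = 147.7 kips.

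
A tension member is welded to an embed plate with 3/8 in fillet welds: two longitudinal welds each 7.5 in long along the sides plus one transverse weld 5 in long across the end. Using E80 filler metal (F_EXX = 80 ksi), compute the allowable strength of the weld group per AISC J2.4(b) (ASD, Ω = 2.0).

t_e = 0.707 × 0.375 = 0.2651 in.
R_nwl = 0.6 × 80 × 0.2651 × 15 = 190.9 kip (longitudinal, 2 welds).
R_nwt = 0.6 × 80 × 0.2651 × 5 = 63.63 kip (transverse, base value).
(i) R_nwl + R_nwt = 254.5 kip; (ii) 0.85 R_nwl + 1.5 R_nwt = 257.7 kip.
R_n = max = 257.7 kip [governs: (ii)]; R_n/Ω = 128.9 kip.

R_n/Ω ≈ 129 kip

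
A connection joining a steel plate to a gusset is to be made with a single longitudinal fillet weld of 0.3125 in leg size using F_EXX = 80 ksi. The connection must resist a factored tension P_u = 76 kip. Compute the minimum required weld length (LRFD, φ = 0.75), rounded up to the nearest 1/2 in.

Throat t_e = 0.707 × 0.3125 = 0.2209 in.
φr_n = 0.75 × 0.6 × 80 × 0.2209 = 7.954 kip/in.
L_req = P_u / φr_n = 76 / 7.954 = 9.555 in total.
Round up → use L = 10 in.

L = 10 in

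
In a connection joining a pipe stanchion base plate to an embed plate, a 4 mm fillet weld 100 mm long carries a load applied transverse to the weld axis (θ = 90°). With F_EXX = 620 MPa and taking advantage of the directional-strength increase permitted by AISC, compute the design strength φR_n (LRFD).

φR_n ≈ 118 kN

t_e = 0.707 × 4 = 2.828 mm; A_we = 2.828 × 100 = 282.8 mm².
Directional factor: 1.0 + 0.5 sin^1.5(90°) = 1.5.
F_nw = 0.6 × 620 × 1.5 = 558 MPa.
φR_n = 0.75 × 558 × 282.8 × 10⁻³ = 118.4 kN.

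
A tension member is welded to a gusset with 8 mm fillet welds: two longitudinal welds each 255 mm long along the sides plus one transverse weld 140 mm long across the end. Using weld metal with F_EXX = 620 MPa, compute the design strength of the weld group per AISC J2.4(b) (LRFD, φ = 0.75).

t_e = 0.707 × 8 = 5.656 mm.
R_nwl = 0.6 × 620 × 5.656 × 510 × 10⁻³ = 1073 kN (longitudinal, 2 welds).
R_nwt = 0.6 × 620 × 5.656 × 140 × 10⁻³ = 294.6 kN (transverse, base value).
(i) R_nwl + R_nwt = 1368 kN; (ii) 0.85 R_nwl + 1.5 R_nwt = 1354 kN.
R_n = max = 1368 kN [governs: (i)]; φR_n = 1026 kN.

φR_n ≈ 1030 kN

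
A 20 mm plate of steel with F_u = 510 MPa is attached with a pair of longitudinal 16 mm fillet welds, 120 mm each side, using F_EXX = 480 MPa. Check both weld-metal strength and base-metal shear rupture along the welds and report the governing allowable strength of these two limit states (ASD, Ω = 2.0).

R_n/Ω ≈ 391 kN (weld metal governs)

t_e = 0.707 × 16 = 11.31 mm; L = 240 mm.
Weld metal: R_n/Ω = (1/2.0) × 0.6 × 480 × 11.31 × 240 × 10⁻³ = 390.9 kN.
Base metal (shear rupture): R_n/Ω = (1/2.0) × 0.6 × 510 × 20 × 240 × 10⁻³ = 734.4 kN.
Governing: weld metal.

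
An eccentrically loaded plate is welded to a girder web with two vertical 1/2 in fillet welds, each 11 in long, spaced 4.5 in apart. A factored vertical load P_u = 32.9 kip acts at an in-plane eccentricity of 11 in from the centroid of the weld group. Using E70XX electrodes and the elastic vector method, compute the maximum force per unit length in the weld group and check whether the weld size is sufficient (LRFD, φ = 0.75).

f_max ≈ 7.16 kip/in; adequate

E70XX → F_EXX = 70 ksi.
Total weld length L_w = 22 in. Treat welds as unit-width lines.
Polar moment about centroid: J = 2[d³/12 + d(b/2)²] = 2[11³/12 + 11×2.25²] = 333.2 in³.
Direct shear f_v = P/L_w = 32.9 / 22 = 1.495 kip/in (vertical).
Torsion M = P·e = 32.9 × 11 = 361.9 kip·in.
Critical point at (x, y) = (2.25, 5.5) from centroid. f_tx = M·y/J = 5.974 kip/in; f_ty = M·x/J = 2.444 kip/in.
Resultant f_max = √[f_tx² + (f_v + f_ty)²] = √[5.974² + (1.495 + 2.444)²] = 7.155 kip/in.
Capacity per unit length: φr_n = 0.75 × 0.6 × 70 × (0.707 × 0.5) = 11.14 kip/in.
7.155 ≤ 11.14 → adequate.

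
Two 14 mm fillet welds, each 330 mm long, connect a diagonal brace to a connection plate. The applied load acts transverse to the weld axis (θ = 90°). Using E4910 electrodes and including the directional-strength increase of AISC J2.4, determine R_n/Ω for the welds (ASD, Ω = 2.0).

E49XX → F_EXX = 490 MPa.
t_e = 0.707 × 14 = 9.898 mm; A_we = 9.898 × 660 = 6533 mm².
Directional factor: 1.0 + 0.5 sin^1.5(90°) = 1.5.
F_nw = 0.6 × 490 × 1.5 = 441 MPa.
R_n/Ω = (441 × 6533) / 2.0 × 10⁻³ = 1440 kN.

R_n/Ω ≈ 1440 kN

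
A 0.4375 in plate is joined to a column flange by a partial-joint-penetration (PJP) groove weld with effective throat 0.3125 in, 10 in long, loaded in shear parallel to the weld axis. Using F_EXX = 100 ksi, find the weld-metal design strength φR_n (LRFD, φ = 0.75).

φR_n ≈ 141 kips

Effective throat (given) t_e = 0.3125 in.
A_we = 0.3125 × 10 = 3.125 in².
F_nw = 0.6 F_EXX = 60 ksi.
φR_n = 0.75 × 60 × 3.125 = 140.6 kips.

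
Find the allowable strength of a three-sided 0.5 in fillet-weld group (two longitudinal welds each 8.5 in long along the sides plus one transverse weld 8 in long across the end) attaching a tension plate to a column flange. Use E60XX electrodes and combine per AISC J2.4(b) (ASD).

E60XX → F_EXX = 60 ksi.
t_e = 0.707 × 0.5 = 0.3535 in.
R_nwl = 0.6 × 60 × 0.3535 × 17 = 216.3 kips (longitudinal, 2 welds).
R_nwt = 0.6 × 60 × 0.3535 × 8 = 101.8 kips (transverse, base value).
(i) R_nwl + R_nwt = 318.1 kips; (ii) 0.85 R_nwl + 1.5 R_nwt = 336.6 kips.
R_n = max = 336.6 kips [governs: (ii)]; R_n/Ω = 168.3 kips.

R_n/Ω ≈ 168 kips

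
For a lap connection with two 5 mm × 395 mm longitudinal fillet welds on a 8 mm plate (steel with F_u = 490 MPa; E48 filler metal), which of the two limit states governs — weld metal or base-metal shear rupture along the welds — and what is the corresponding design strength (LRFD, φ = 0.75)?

E48XX → F_EXX = 480 MPa.
t_e = 0.707 × 5 = 3.535 mm; L = 790 mm.
Weld metal: φR_n = 0.75 × 0.6 × 480 × 3.535 × 790 × 10⁻³ = 603.2 kN.
Base metal (shear rupture): φR_n = 0.75 × 0.6 × 490 × 8 × 790 × 10⁻³ = 1394 kN.
Governing: weld metal.

φR_n ≈ 603 kN (weld metal governs)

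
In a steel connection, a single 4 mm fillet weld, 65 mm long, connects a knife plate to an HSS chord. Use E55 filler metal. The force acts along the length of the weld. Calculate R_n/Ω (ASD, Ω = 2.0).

R_n/Ω ≈ 30.3 kN

E55XX → F_EXX = 550 MPa.
Effective throat t_e = 0.707 × 4 = 2.828 mm.
Total length L = 65 mm; A_we = 2.828 × 65 = 183.8 mm².
F_nw = 0.6 F_EXX = 0.6 × 550 = 330 MPa.
R_n = 330 × 183.8 × 10⁻³ = 60.66 kN; R_n/Ω = 60.66/2.0 = 30.33 kN.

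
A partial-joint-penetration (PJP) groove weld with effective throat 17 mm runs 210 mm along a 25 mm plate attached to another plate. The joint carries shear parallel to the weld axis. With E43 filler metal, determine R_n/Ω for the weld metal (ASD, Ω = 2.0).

R_n/Ω ≈ 461 kN

E43XX → F_EXX = 430 MPa.
Effective throat (given) t_e = 17 mm.
A_we = 17 × 210 = 3570 mm².
F_nw = 0.6 F_EXX = 258 MPa.
R_n/Ω = (258 × 3570) / 2.0 × 10⁻³ = 460.5 kN.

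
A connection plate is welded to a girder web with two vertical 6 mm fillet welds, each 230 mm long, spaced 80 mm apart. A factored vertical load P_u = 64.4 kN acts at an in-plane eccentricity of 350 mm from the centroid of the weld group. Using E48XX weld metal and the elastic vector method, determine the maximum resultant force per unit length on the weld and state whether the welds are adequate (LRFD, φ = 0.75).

f_max ≈ 1050 N/mm; NOT adequate

E48XX → F_EXX = 480 MPa.
Total weld length L_w = 460 mm. Treat welds as unit-width lines.
Polar moment about centroid: J = 2[d³/12 + d(b/2)²] = 2[230³/12 + 230×40²] = 2764000 mm³.
Direct shear f_v = P/L_w = 64.4×10³ / 460 = 140 N/mm (vertical).
Torsion M = P·e = 64.4×10³ × 350 = 22540000 N·mm.
Critical point at (x, y) = (40, 115) from centroid. f_tx = M·y/J = 937.9 N/mm; f_ty = M·x/J = 326.2 N/mm.
Resultant f_max = √[f_tx² + (f_v + f_ty)²] = √[937.9² + (140 + 326.2)²] = 1047 N/mm.
Capacity per unit length: φr_n = 0.75 × 0.6 × 480 × (0.707 × 6) = 916.3 N/mm.
1047 > 916.3 → NOT adequate.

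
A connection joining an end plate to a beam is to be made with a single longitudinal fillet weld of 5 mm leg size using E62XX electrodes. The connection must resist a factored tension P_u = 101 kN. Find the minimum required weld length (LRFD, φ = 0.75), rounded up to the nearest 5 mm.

E62XX → F_EXX = 620 MPa.
Throat t_e = 0.707 × 5 = 3.535 mm.
φr_n = 0.75 × 0.6 × 620 × 3.535 × 10⁻³ = 0.9863 kN/mm.
L_req = P_u / φr_n = 101 / 0.9863 = 102.4 mm total.
Round up → use L = 105 mm.

L = 105 mm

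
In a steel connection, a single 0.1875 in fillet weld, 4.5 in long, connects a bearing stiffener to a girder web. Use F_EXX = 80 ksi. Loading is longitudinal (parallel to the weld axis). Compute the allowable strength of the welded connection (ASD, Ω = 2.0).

Effective throat t_e = 0.707 × 0.1875 = 0.1326 in.
Total length L = 4.5 in; A_we = 0.1326 × 4.5 = 0.5965 in².
F_nw = 0.6 F_EXX = 0.6 × 80 = 48 ksi.
R_n = 48 × 0.5965 = 28.63 kips; R_n/Ω = 28.63/2.0 = 14.32 kips.

R_n/Ω ≈ 14.3 kips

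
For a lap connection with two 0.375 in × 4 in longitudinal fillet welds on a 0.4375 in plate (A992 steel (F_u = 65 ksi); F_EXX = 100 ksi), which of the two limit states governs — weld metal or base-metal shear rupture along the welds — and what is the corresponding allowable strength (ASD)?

t_e = 0.707 × 0.375 = 0.2651 in; L = 8 in.
Weld metal: R_n/Ω = (1/2.0) × 0.6 × 100 × 0.2651 × 8 = 63.63 kip.
Base metal (shear rupture): R_n/Ω = (1/2.0) × 0.6 × 65 × 0.4375 × 8 = 68.25 kip.
Governing: weld metal.

R_n/Ω ≈ 63.6 kip (weld metal governs)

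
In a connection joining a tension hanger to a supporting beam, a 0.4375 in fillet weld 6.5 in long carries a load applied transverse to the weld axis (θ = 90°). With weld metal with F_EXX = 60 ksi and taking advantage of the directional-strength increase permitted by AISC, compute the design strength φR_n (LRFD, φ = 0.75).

φR_n ≈ 81.4 kip

t_e = 0.707 × 0.4375 = 0.3093 in; A_we = 0.3093 × 6.5 = 2.011 in².
Directional factor: 1.0 + 0.5 sin^1.5(90°) = 1.5.
F_nw = 0.6 × 60 × 1.5 = 54 ksi.
φR_n = 0.75 × 54 × 2.011 = 81.43 kip.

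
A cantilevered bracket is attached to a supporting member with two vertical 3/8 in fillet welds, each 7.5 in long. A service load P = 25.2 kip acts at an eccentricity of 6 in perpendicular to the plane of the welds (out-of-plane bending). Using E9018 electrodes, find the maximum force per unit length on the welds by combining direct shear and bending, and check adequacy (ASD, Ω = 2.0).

E90XX → F_EXX = 90 ksi.
L_w = 2 × 7.5 = 15 in; section modulus (unit throat) S = 2 × L²/6 = 18.75 in².
Direct shear f_v = P/L_w = 25.2/15 = 1.68 kip/in.
Moment M = P × e = 25.2 × 6 = 151.2 kip·in; bending f_b = M/S = 8.064 kip/in.
f_max = √(f_v² + f_b²) = √(1.68² + 8.064²) = 8.237 kip/in.
r_n/Ω = (1/2.0) × 0.6 × 90 × (0.707 × 0.375) = 7.158 kip/in → NOT adequate.

f_max ≈ 8.24 kip/in; NOT adequate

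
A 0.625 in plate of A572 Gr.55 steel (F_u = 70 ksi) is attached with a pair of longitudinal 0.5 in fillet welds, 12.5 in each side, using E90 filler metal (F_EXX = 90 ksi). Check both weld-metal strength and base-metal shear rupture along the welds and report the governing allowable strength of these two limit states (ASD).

R_n/Ω ≈ 239 kip (weld metal governs)

t_e = 0.707 × 0.5 = 0.3535 in; L = 25 in.
Weld metal: R_n/Ω = (1/2.0) × 0.6 × 90 × 0.3535 × 25 = 238.6 kip.
Base metal (shear rupture): R_n/Ω = (1/2.0) × 0.6 × 70 × 0.625 × 25 = 328.1 kip.
Governing: weld metal.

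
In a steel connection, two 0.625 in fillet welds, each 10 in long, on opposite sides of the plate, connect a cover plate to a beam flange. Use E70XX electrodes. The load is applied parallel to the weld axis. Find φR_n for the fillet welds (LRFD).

E70XX → F_EXX = 70 ksi.
Effective throat t_e = 0.707 × 0.625 = 0.4419 in.
Total length L = 20 in; A_we = 0.4419 × 20 = 8.837 in².
F_nw = 0.6 F_EXX = 0.6 × 70 = 42 ksi.
φR_n = 0.75 × 42 × 8.837 = 278.4 kips.

φR_n ≈ 278 kips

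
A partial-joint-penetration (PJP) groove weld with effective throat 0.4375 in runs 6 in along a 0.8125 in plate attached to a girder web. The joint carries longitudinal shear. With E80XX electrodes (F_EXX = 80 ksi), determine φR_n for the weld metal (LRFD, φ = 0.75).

Effective throat (given) t_e = 0.4375 in.
A_we = 0.4375 × 6 = 2.625 in².
F_nw = 0.6 F_EXX = 48 ksi.
φR_n = 0.75 × 48 × 2.625 = 94.5 kips.

φR_n ≈ 94.5 kips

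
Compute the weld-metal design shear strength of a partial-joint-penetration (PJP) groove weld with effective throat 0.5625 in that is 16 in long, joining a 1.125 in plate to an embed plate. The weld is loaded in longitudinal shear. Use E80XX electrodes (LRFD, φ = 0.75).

φR_n ≈ 324 kip

E80XX → F_EXX = 80 ksi.
Effective throat (given) t_e = 0.5625 in.
A_we = 0.5625 × 16 = 9 in².
F_nw = 0.6 F_EXX = 48 ksi.
φR_n = 0.75 × 48 × 9 = 324 kip.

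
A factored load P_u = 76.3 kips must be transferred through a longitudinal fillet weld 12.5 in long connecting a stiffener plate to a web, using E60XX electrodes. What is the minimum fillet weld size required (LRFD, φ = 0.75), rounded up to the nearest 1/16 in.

E60XX → F_EXX = 60 ksi.
Total weld length L = 12.5 in.
Required throat t_e = P_u / (φ × 0.6 F_EXX × L) = 76.3 / (0.75 × 0.6 × 60 × 12.5) = 0.2261 in.
Required leg w = t_e / 0.707 = 0.3198 in → use 3/8 in.

w = 3/8 in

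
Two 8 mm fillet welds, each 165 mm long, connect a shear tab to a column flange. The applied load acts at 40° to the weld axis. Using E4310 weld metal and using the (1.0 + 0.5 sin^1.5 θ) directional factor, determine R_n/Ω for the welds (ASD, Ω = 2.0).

E43XX → F_EXX = 430 MPa.
t_e = 0.707 × 8 = 5.656 mm; A_we = 5.656 × 330 = 1866 mm².
Directional factor: 1.0 + 0.5 sin^1.5(40°) = 1.258.
F_nw = 0.6 × 430 × 1.258 = 324.5 MPa.
R_n/Ω = (324.5 × 1866) / 2.0 × 10⁻³ = 302.8 kN.

R_n/Ω ≈ 303 kN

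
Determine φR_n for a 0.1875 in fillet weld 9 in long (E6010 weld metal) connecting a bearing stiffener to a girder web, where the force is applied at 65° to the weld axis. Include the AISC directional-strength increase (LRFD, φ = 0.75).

φR_n ≈ 46.1 kip

E60XX → F_EXX = 60 ksi.
t_e = 0.707 × 0.1875 = 0.1326 in; A_we = 0.1326 × 9 = 1.193 in².
Directional factor: 1.0 + 0.5 sin^1.5(65°) = 1.431.
F_nw = 0.6 × 60 × 1.431 = 51.53 ksi.
φR_n = 0.75 × 51.53 × 1.193 = 46.11 kip.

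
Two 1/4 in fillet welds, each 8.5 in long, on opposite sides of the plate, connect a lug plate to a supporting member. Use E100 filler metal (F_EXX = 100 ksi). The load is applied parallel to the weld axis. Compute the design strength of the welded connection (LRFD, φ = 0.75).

φR_n ≈ 135 kips

Effective throat t_e = 0.707 × 0.25 = 0.1767 in.
Total length L = 17 in; A_we = 0.1767 × 17 = 3.005 in².
F_nw = 0.6 F_EXX = 0.6 × 100 = 60 ksi.
φR_n = 0.75 × 60 × 3.005 = 135.2 kips.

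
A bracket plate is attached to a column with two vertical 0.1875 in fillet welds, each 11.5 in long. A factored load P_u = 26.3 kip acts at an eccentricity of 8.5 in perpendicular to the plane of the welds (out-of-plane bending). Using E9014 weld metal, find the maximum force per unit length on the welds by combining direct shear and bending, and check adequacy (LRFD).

E90XX → F_EXX = 90 ksi.
L_w = 2 × 11.5 = 23 in; section modulus (unit throat) S = 2 × L²/6 = 44.08 in².
Direct shear f_v = P/L_w = 26.3/23 = 1.143 kip/in.
Moment M = P × e = 26.3 × 8.5 = 223.55 kip·in; bending f_b = M/S = 5.071 kip/in.
f_max = √(f_v² + f_b²) = √(1.143² + 5.071²) = 5.198 kip/in.
φr_n = 0.75 × 0.6 × 90 × (0.707 × 0.1875) = 5.369 kip/in → adequate.

f_max ≈ 5.2 kip/in; adequate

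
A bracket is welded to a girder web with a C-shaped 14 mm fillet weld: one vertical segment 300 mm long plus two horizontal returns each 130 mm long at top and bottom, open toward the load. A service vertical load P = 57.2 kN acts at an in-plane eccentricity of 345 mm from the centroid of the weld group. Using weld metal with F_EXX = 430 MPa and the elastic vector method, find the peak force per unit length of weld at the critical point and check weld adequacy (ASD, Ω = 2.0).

Total weld length L_w = 560 mm. Treat welds as unit-width lines.
Centroid: x̄ = 2×130×65 / 560 = 30.18 mm from the vertical weld.
Polar moment about centroid: J = I_x + I_y = [300³/12 + 2×130×150²] + [300×30.18² + 2(130³/12 + 130×34.82²)] = 9055000 mm³.
Direct shear f_v = P/L_w = 57.2×10³ / 560 = 102.1 N/mm (vertical).
Torsion M = P·e = 57.2×10³ × 345 = 19734000 N·mm.
Critical point at (x, y) = (99.82, 150) from centroid. f_tx = M·y/J = 326.9 N/mm; f_ty = M·x/J = 217.6 N/mm.
Resultant f_max = √[f_tx² + (f_v + f_ty)²] = √[326.9² + (102.1 + 217.6)²] = 457.3 N/mm.
Capacity per unit length: r_n/Ω = (1/2.0) × 0.6 × 430 × (0.707 × 14) = 1277 N/mm.
457.3 ≤ 1277 → adequate.

f_max ≈ 457 N/mm; adequate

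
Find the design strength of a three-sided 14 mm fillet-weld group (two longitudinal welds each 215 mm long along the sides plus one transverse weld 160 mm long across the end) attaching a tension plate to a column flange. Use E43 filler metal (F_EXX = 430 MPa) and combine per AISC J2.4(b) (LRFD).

φR_n ≈ 1160 kN

t_e = 0.707 × 14 = 9.898 mm.
R_nwl = 0.6 × 430 × 9.898 × 430 × 10⁻³ = 1098 kN (longitudinal, 2 welds).
R_nwt = 0.6 × 430 × 9.898 × 160 × 10⁻³ = 408.6 kN (transverse, base value).
(i) R_nwl + R_nwt = 1507 kN; (ii) 0.85 R_nwl + 1.5 R_nwt = 1546 kN.
R_n = max = 1546 kN [governs: (ii)]; φR_n = 1160 kN.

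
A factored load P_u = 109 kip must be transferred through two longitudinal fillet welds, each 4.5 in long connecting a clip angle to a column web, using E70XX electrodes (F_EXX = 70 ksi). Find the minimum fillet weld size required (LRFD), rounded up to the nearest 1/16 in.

w = 9/16 in

Total weld length L = 9 in.
Required throat t_e = P_u / (φ × 0.6 F_EXX × L) = 109 / (0.75 × 0.6 × 70 × 9) = 0.3845 in.
Required leg w = t_e / 0.707 = 0.5438 in → use 9/16 in.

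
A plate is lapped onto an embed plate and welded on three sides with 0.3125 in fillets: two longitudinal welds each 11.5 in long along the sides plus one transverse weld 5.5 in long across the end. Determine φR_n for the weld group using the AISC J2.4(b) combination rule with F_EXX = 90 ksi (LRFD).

t_e = 0.707 × 0.3125 = 0.2209 in.
R_nwl = 0.6 × 90 × 0.2209 × 23 = 274.4 kip (longitudinal, 2 welds).
R_nwt = 0.6 × 90 × 0.2209 × 5.5 = 65.62 kip (transverse, base value).
(i) R_nwl + R_nwt = 340 kip; (ii) 0.85 R_nwl + 1.5 R_nwt = 331.7 kip.
R_n = max = 340 kip [governs: (i)]; φR_n = 255 kip.

φR_n ≈ 255 kip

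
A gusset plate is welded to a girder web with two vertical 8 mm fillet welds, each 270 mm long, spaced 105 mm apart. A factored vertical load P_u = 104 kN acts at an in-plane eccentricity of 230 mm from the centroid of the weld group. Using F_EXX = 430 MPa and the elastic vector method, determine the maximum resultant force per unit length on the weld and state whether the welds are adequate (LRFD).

Total weld length L_w = 540 mm. Treat welds as unit-width lines.
Polar moment about centroid: J = 2[d³/12 + d(b/2)²] = 2[270³/12 + 270×52.5²] = 4769000 mm³.
Direct shear f_v = P/L_w = 104×10³ / 540 = 192.6 N/mm (vertical).
Torsion M = P·e = 104×10³ × 230 = 23920000 N·mm.
Critical point at (x, y) = (52.5, 135) from centroid. f_tx = M·y/J = 677.1 N/mm; f_ty = M·x/J = 263.3 N/mm.
Resultant f_max = √[f_tx² + (f_v + f_ty)²] = √[677.1² + (192.6 + 263.3)²] = 816.3 N/mm.
Capacity per unit length: φr_n = 0.75 × 0.6 × 430 × (0.707 × 8) = 1094 N/mm.
816.3 ≤ 1094 → adequate.

f_max ≈ 816 N/mm; adequate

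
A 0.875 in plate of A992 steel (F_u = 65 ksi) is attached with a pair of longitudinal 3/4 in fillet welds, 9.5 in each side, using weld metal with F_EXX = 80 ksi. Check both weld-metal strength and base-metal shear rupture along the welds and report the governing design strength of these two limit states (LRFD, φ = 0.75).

t_e = 0.707 × 0.75 = 0.5302 in; L = 19 in.
Weld metal: φR_n = 0.75 × 0.6 × 80 × 0.5302 × 19 = 362.7 kips.
Base metal (shear rupture): φR_n = 0.75 × 0.6 × 65 × 0.875 × 19 = 486.3 kips.
Governing: weld metal.

φR_n ≈ 363 kips (weld metal governs)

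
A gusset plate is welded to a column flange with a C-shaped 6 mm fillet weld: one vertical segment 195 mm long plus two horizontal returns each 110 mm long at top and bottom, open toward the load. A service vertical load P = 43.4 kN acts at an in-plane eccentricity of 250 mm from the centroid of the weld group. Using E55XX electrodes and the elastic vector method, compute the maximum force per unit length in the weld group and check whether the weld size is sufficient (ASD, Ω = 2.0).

f_max ≈ 497 N/mm; adequate

E55XX → F_EXX = 550 MPa.
Total weld length L_w = 415 mm. Treat welds as unit-width lines.
Centroid: x̄ = 2×110×55 / 415 = 29.16 mm from the vertical weld.
Polar moment about centroid: J = I_x + I_y = [195³/12 + 2×110×97.5²] + [195×29.16² + 2(110³/12 + 110×25.84²)] = 3244000 mm³.
Direct shear f_v = P/L_w = 43.4×10³ / 415 = 104.6 N/mm (vertical).
Torsion M = P·e = 43.4×10³ × 250 = 10850000 N·mm.
Critical point at (x, y) = (80.84, 97.5) from centroid. f_tx = M·y/J = 326.1 N/mm; f_ty = M·x/J = 270.4 N/mm.
Resultant f_max = √[f_tx² + (f_v + f_ty)²] = √[326.1² + (104.6 + 270.4)²] = 497 N/mm.
Capacity per unit length: r_n/Ω = (1/2.0) × 0.6 × 550 × (0.707 × 6) = 699.9 N/mm.
497 ≤ 699.9 → adequate.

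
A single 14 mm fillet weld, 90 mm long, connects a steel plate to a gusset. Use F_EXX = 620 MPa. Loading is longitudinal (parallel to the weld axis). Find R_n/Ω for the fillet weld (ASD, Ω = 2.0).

R_n/Ω ≈ 166 kN

Effective throat t_e = 0.707 × 14 = 9.898 mm.
Total length L = 90 mm; A_we = 9.898 × 90 = 890.8 mm².
F_nw = 0.6 F_EXX = 0.6 × 620 = 372 MPa.
R_n = 372 × 890.8 × 10⁻³ = 331.4 kN; R_n/Ω = 331.4/2.0 = 165.7 kN.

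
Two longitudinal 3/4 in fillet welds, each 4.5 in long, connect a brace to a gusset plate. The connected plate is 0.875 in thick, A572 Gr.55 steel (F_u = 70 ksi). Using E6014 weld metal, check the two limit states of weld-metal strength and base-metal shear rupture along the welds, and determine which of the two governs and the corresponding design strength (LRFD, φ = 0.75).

φR_n ≈ 129 kip (weld metal governs)

E60XX → F_EXX = 60 ksi.
t_e = 0.707 × 0.75 = 0.5302 in; L = 9 in.
Weld metal: φR_n = 0.75 × 0.6 × 60 × 0.5302 × 9 = 128.9 kip.
Base metal (shear rupture): φR_n = 0.75 × 0.6 × 70 × 0.875 × 9 = 248.1 kip.
Governing: weld metal.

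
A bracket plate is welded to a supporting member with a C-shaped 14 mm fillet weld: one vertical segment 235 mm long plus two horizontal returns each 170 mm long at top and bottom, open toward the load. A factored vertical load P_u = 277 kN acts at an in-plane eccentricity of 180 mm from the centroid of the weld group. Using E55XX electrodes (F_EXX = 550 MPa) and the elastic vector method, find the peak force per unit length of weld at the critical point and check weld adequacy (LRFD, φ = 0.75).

Total weld length L_w = 575 mm. Treat welds as unit-width lines.
Centroid: x̄ = 2×170×85 / 575 = 50.26 mm from the vertical weld.
Polar moment about centroid: J = I_x + I_y = [235³/12 + 2×170×117.5²] + [235×50.26² + 2(170³/12 + 170×34.74²)] = 7598000 mm³.
Direct shear f_v = P/L_w = 277×10³ / 575 = 481.7 N/mm (vertical).
Torsion M = P·e = 277×10³ × 180 = 49860000 N·mm.
Critical point at (x, y) = (119.7, 117.5) from centroid. f_tx = M·y/J = 771 N/mm; f_ty = M·x/J = 785.7 N/mm.
Resultant f_max = √[f_tx² + (f_v + f_ty)²] = √[771² + (481.7 + 785.7)²] = 1484 N/mm.
Capacity per unit length: φr_n = 0.75 × 0.6 × 550 × (0.707 × 14) = 2450 N/mm.
1484 ≤ 2450 → adequate.

f_max ≈ 1480 N/mm; adequate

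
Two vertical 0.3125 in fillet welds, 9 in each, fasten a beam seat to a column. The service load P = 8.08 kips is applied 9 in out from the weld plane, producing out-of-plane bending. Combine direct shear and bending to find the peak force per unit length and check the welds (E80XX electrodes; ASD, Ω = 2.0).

f_max ≈ 2.73 kip/in; adequate

E80XX → F_EXX = 80 ksi.
L_w = 2 × 9 = 18 in; section modulus (unit throat) S = 2 × L²/6 = 27 in².
Direct shear f_v = P/L_w = 8.08/18 = 0.4489 kip/in.
Moment M = P × e = 8.08 × 9 = 72.72 kip·in; bending f_b = M/S = 2.693 kip/in.
f_max = √(f_v² + f_b²) = √(0.4489² + 2.693²) = 2.73 kip/in.
r_n/Ω = (1/2.0) × 0.6 × 80 × (0.707 × 0.3125) = 5.302 kip/in → adequate.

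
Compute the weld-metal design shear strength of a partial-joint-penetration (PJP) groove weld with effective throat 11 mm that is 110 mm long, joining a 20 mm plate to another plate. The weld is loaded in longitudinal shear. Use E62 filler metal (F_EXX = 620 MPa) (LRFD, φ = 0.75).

Effective throat (given) t_e = 11 mm.
A_we = 11 × 110 = 1210 mm².
F_nw = 0.6 F_EXX = 372 MPa.
φR_n = 0.75 × 372 × 1210 × 10⁻³ = 337.6 kN.

φR_n ≈ 338 kN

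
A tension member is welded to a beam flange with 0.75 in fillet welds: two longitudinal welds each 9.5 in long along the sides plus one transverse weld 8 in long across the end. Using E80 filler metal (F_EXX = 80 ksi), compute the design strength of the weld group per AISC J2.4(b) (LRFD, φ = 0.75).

φR_n ≈ 537 kips

t_e = 0.707 × 0.75 = 0.5302 in.
R_nwl = 0.6 × 80 × 0.5302 × 19 = 483.6 kips (longitudinal, 2 welds).
R_nwt = 0.6 × 80 × 0.5302 × 8 = 203.6 kips (transverse, base value).
(i) R_nwl + R_nwt = 687.2 kips; (ii) 0.85 R_nwl + 1.5 R_nwt = 716.5 kips.
R_n = max = 716.5 kips [governs: (ii)]; φR_n = 537.4 kips.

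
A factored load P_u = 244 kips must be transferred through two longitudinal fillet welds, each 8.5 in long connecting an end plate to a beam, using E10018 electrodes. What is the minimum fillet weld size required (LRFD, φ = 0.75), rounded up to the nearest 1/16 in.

w = 1/2 in

E100XX → F_EXX = 100 ksi.
Total weld length L = 17 in.
Required throat t_e = P_u / (φ × 0.6 F_EXX × L) = 244 / (0.75 × 0.6 × 100 × 17) = 0.319 in.
Required leg w = t_e / 0.707 = 0.4511 in → use 1/2 in.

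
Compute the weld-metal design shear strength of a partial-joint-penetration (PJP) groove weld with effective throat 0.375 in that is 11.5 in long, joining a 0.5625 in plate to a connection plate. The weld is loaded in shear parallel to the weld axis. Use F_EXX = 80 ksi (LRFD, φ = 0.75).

φR_n ≈ 155 kips

Effective throat (given) t_e = 0.375 in.
A_we = 0.375 × 11.5 = 4.312 in².
F_nw = 0.6 F_EXX = 48 ksi.
φR_n = 0.75 × 48 × 4.312 = 155.2 kips.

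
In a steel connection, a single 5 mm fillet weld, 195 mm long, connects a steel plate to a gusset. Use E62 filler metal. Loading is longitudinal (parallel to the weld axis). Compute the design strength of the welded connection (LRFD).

E62XX → F_EXX = 620 MPa.
Effective throat t_e = 0.707 × 5 = 3.535 mm.
Total length L = 195 mm; A_we = 3.535 × 195 = 689.3 mm².
F_nw = 0.6 F_EXX = 0.6 × 620 = 372 MPa.
φR_n = 0.75 × 372 × 689.3 × 10⁻³ = 192.3 kN.

φR_n ≈ 192 kN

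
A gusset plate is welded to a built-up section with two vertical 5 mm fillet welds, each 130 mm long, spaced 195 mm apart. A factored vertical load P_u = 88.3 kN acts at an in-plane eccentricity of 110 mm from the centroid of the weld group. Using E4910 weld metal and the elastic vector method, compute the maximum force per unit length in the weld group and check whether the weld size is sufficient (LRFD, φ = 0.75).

E49XX → F_EXX = 490 MPa.
Total weld length L_w = 260 mm. Treat welds as unit-width lines.
Polar moment about centroid: J = 2[d³/12 + d(b/2)²] = 2[130³/12 + 130×97.5²] = 2838000 mm³.
Direct shear f_v = P/L_w = 88.3×10³ / 260 = 339.6 N/mm (vertical).
Torsion M = P·e = 88.3×10³ × 110 = 9713000 N·mm.
Critical point at (x, y) = (97.5, 65) from centroid. f_tx = M·y/J = 222.5 N/mm; f_ty = M·x/J = 333.7 N/mm.
Resultant f_max = √[f_tx² + (f_v + f_ty)²] = √[222.5² + (339.6 + 333.7)²] = 709.1 N/mm.
Capacity per unit length: φr_n = 0.75 × 0.6 × 490 × (0.707 × 5) = 779.5 N/mm.
709.1 ≤ 779.5 → adequate.

f_max ≈ 709 N/mm; adequate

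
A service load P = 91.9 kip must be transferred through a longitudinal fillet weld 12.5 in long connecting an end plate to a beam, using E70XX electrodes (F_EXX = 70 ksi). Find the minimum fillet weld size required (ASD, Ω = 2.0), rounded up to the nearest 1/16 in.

Total weld length L = 12.5 in.
Required throat t_e = P × Ω / (0.6 F_EXX × L) = 91.9 × 2.0 / (0.6 × 70 × 12.5) = 0.3501 in.
Required leg w = t_e / 0.707 = 0.4952 in → use 1/2 in.

w = 1/2 in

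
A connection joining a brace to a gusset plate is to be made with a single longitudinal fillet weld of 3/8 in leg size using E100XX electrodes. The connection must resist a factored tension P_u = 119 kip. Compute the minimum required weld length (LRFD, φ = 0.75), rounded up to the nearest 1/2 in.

E100XX → F_EXX = 100 ksi.
Throat t_e = 0.707 × 0.375 = 0.2651 in.
φr_n = 0.75 × 0.6 × 100 × 0.2651 = 11.93 kip/in.
L_req = P_u / φr_n = 119 / 11.93 = 9.974 in total.
Round up → use L = 10 in.

L = 10 in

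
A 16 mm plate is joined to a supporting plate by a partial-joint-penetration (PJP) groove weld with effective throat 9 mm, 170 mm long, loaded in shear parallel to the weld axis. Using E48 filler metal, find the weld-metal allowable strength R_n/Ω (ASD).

E48XX → F_EXX = 480 MPa.
Effective throat (given) t_e = 9 mm.
A_we = 9 × 170 = 1530 mm².
F_nw = 0.6 F_EXX = 288 MPa.
R_n/Ω = (288 × 1530) / 2.0 × 10⁻³ = 220.3 kN.

R_n/Ω ≈ 220 kN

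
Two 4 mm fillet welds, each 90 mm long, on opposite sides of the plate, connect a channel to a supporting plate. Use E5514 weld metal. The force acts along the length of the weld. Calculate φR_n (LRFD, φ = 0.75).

E55XX → F_EXX = 550 MPa.
Effective throat t_e = 0.707 × 4 = 2.828 mm.
Total length L = 180 mm; A_we = 2.828 × 180 = 509 mm².
F_nw = 0.6 F_EXX = 0.6 × 550 = 330 MPa.
φR_n = 0.75 × 330 × 509 × 10⁻³ = 126 kN.

φR_n ≈ 126 kN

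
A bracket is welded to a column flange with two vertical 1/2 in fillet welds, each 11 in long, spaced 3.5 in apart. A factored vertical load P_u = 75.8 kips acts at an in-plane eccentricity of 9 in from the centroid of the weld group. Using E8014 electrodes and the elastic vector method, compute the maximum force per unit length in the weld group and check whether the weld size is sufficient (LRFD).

f_max ≈ 15 kip/in; NOT adequate

E80XX → F_EXX = 80 ksi.
Total weld length L_w = 22 in. Treat welds as unit-width lines.
Polar moment about centroid: J = 2[d³/12 + d(b/2)²] = 2[11³/12 + 11×1.75²] = 289.2 in³.
Direct shear f_v = P/L_w = 75.8 / 22 = 3.445 kip/in (vertical).
Torsion M = P·e = 75.8 × 9 = 682.2 kip·in.
Critical point at (x, y) = (1.75, 5.5) from centroid. f_tx = M·y/J = 12.97 kip/in; f_ty = M·x/J = 4.128 kip/in.
Resultant f_max = √[f_tx² + (f_v + f_ty)²] = √[12.97² + (3.445 + 4.128)²] = 15.02 kip/in.
Capacity per unit length: φr_n = 0.75 × 0.6 × 80 × (0.707 × 0.5) = 12.73 kip/in.
15.02 > 12.73 → NOT adequate.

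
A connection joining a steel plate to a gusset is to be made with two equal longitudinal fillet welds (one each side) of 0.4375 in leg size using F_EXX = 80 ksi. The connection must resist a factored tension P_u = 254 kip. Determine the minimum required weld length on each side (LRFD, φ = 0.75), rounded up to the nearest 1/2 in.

L = 11.5 in on each side

Throat t_e = 0.707 × 0.4375 = 0.3093 in.
φr_n = 0.75 × 0.6 × 80 × 0.3093 = 11.14 kip/in.
L_req = P_u / φr_n = 254 / 11.14 = 22.81 in total.
Per side: 22.81 / 2 = 11.41 in.
Round up → use L = 11.5 in on each side.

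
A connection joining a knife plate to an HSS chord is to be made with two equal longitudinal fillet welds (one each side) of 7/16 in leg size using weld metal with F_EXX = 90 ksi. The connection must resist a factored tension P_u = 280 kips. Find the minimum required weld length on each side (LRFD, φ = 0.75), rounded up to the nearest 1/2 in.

L = 11.5 in on each side

Throat t_e = 0.707 × 0.4375 = 0.3093 in.
φr_n = 0.75 × 0.6 × 90 × 0.3093 = 12.53 kips/in.
L_req = P_u / φr_n = 280 / 12.53 = 22.35 in total.
Per side: 22.35 / 2 = 11.18 in.
Round up → use L = 11.5 in on each side.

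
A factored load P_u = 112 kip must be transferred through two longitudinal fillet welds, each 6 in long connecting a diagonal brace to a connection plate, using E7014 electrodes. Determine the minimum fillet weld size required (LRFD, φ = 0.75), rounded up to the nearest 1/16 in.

E70XX → F_EXX = 70 ksi.
Total weld length L = 12 in.
Required throat t_e = P_u / (φ × 0.6 F_EXX × L) = 112 / (0.75 × 0.6 × 70 × 12) = 0.2963 in.
Required leg w = t_e / 0.707 = 0.4191 in → use 7/16 in.

w = 7/16 in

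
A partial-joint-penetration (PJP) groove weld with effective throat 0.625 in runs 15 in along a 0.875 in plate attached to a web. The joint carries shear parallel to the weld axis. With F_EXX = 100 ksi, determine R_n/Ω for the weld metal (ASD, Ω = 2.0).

R_n/Ω ≈ 281 kips

Effective throat (given) t_e = 0.625 in.
A_we = 0.625 × 15 = 9.375 in².
F_nw = 0.6 F_EXX = 60 ksi.
R_n/Ω = (60 × 9.375) / 2.0 = 281.2 kips.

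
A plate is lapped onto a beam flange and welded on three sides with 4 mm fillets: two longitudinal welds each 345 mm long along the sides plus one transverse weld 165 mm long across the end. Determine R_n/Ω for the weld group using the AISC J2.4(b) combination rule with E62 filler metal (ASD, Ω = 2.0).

E62XX → F_EXX = 620 MPa.
t_e = 0.707 × 4 = 2.828 mm.
R_nwl = 0.6 × 620 × 2.828 × 690 × 10⁻³ = 725.9 kN (longitudinal, 2 welds).
R_nwt = 0.6 × 620 × 2.828 × 165 × 10⁻³ = 173.6 kN (transverse, base value).
(i) R_nwl + R_nwt = 899.5 kN; (ii) 0.85 R_nwl + 1.5 R_nwt = 877.4 kN.
R_n = max = 899.5 kN [governs: (i)]; R_n/Ω = 449.7 kN.

R_n/Ω ≈ 450 kN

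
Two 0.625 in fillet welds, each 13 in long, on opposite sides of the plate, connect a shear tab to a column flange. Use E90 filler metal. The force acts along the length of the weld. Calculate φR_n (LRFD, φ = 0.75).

E90XX → F_EXX = 90 ksi.
Effective throat t_e = 0.707 × 0.625 = 0.4419 in.
Total length L = 26 in; A_we = 0.4419 × 26 = 11.49 in².
F_nw = 0.6 F_EXX = 0.6 × 90 = 54 ksi.
φR_n = 0.75 × 54 × 11.49 = 465.3 kips.

φR_n ≈ 465 kips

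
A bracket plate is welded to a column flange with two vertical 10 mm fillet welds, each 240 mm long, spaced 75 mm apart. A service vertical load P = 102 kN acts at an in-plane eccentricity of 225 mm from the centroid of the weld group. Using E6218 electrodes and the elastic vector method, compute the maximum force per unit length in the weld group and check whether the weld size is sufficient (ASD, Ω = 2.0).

f_max ≈ 1050 N/mm; adequate

E62XX → F_EXX = 620 MPa.
Total weld length L_w = 480 mm. Treat welds as unit-width lines.
Polar moment about centroid: J = 2[d³/12 + d(b/2)²] = 2[240³/12 + 240×37.5²] = 2979000 mm³.
Direct shear f_v = P/L_w = 102×10³ / 480 = 212.5 N/mm (vertical).
Torsion M = P·e = 102×10³ × 225 = 22950000 N·mm.
Critical point at (x, y) = (37.5, 120) from centroid. f_tx = M·y/J = 924.5 N/mm; f_ty = M·x/J = 288.9 N/mm.
Resultant f_max = √[f_tx² + (f_v + f_ty)²] = √[924.5² + (212.5 + 288.9)²] = 1052 N/mm.
Capacity per unit length: r_n/Ω = (1/2.0) × 0.6 × 620 × (0.707 × 10) = 1315 N/mm.
1052 ≤ 1315 → adequate.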